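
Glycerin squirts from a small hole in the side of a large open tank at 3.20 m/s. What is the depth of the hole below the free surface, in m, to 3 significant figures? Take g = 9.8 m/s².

h ≈ 0.522 m

Inverting v = √(2gh) gives h = v² / 2g.
h = 3.20²/(2·9.8) = 10.2/19.60 = 0.522 m.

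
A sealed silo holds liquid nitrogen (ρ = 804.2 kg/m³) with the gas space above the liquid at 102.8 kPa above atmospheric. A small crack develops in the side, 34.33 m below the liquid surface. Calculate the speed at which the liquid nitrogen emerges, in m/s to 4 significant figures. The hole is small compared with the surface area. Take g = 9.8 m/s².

Take point 1 at the surface (v₁ ≈ 0) and point 2 at the hole (at atmospheric pressure). Bernoulli: P₁ + ρg h = P_atm + ½ρv₂².
With P₁ − P_atm = 102800 Pa, v₂ = √(2gh + 2ΔP/ρ) = √(2·9.8·34.33 + 2·102800/804.2) = 30.47 m/s.

v = 30.47 m/s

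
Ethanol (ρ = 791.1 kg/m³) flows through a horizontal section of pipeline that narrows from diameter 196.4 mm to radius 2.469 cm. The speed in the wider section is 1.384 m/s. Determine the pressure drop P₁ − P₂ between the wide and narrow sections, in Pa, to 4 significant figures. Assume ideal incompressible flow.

ΔP = 188800 Pa

Continuity gives A₁v₁ = A₂v₂, so v₂ = (303.0 cm²)/(19.15 cm²) × 1.384 m/s = 21.89 m/s.
Along the horizontal streamline, P + ½ρv² is constant.
P₁ − P₂ = ½·791.1·(21.89² − 1.384²) = ½·791.1·477.4 = 188800 Pa.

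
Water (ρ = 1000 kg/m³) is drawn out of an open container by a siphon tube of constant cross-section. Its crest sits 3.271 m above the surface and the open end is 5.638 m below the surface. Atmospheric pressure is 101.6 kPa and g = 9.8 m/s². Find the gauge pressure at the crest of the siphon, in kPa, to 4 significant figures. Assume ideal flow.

P_gauge = -87.31 kPa

From the surface to the outlet (both open to atmosphere, surface at rest): v = √(2g·h_out) = √(2·9.8·5.638) = 10.51 m/s.
With constant cross-section the crest speed equals v; applying Bernoulli from the surface up to the crest, P_top = P_atm − ½ρv² − ρg·h_top.
P_top = 101600 − ½·1000·10.51² − 1000·9.8·3.271 = 14290 Pa. So P_gauge = P_top − P_atm = -87310 Pa.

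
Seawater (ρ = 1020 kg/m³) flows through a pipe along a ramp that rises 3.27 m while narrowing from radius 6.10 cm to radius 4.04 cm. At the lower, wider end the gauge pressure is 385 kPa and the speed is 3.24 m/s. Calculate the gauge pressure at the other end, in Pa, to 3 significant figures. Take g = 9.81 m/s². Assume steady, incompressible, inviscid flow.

By continuity, v₂ = v₁·A₁/A₂ = 3.24·(117/51.3) = 7.39 m/s.
Energy conservation along the streamline gives P₂ = P₁ − ½ρ(v₂² − v₁²) − ρg(h₂ − h₁).
P₂ = 385000 + ½·1020·(3.24² − 7.39²) − 1020·9.81·(+3.27) = 385000 + (-22500) − (32700) = 330000 Pa.

P₂ ≈ 330000 Pa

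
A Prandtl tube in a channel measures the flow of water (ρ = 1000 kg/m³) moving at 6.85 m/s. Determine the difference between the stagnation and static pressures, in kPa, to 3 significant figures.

The dynamic pressure equals the rise in static pressure at the stagnation point: ΔP = ½ρv².
ΔP = ½·1000·6.85² = 23500 Pa.

ΔP ≈ 23.5 kPa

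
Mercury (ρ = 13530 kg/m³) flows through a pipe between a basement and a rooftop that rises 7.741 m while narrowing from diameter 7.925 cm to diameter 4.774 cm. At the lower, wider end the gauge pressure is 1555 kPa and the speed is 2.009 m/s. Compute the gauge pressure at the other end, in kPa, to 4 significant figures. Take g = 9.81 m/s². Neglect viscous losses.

By continuity, v₂ = v₁·A₁/A₂ = 2.009·(49.33/17.90) = 5.536 m/s.
Energy conservation along the streamline gives P₂ = P₁ − ½ρ(v₂² − v₁²) − ρg(h₂ − h₁).
P₂ = 1555000 + ½·13530·(2.009² − 5.536²) − 13530·9.81·(+7.741) = 1555000 + (-180000) − (1027000) = 347500 Pa.

P₂ = 347.5 kPa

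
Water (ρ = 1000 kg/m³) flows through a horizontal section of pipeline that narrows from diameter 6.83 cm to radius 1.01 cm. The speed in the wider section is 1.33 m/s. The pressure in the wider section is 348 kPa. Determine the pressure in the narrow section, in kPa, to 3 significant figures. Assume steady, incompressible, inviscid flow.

Continuity gives A₁v₁ = A₂v₂, so v₂ = (36.6 cm²)/(3.20 cm²) × 1.33 m/s = 15.2 m/s.
The pipe is horizontal, so Bernoulli reduces to P₁ + ½ρv₁² = P₂ + ½ρv₂².
P₂ = P₁ − ½ρ(v₂² − v₁²) = 348000 − ½·1000·(15.2² − 1.33²) = 348000 − 115000 = 233000 Pa.

P₂ ≈ 233 kPa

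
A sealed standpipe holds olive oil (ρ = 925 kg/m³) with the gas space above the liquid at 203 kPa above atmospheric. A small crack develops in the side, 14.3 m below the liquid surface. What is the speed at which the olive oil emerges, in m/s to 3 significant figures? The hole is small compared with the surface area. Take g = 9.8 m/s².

26.8 m/s

Take point 1 at the surface (v₁ ≈ 0) and point 2 at the hole (at atmospheric pressure). Bernoulli: P₁ + ρg h = P_atm + ½ρv₂².
With P₁ − P_atm = 203000 Pa, v₂ = √(2gh + 2ΔP/ρ) = √(2·9.8·14.3 + 2·203000/925) = 26.8 m/s.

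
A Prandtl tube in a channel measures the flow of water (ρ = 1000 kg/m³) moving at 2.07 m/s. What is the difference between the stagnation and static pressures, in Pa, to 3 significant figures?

2140 Pa

Bernoulli between the free stream and the stagnation point: ½ρv² = P_stag − P_static.
ΔP = ½·1000·2.07² = 2140 Pa.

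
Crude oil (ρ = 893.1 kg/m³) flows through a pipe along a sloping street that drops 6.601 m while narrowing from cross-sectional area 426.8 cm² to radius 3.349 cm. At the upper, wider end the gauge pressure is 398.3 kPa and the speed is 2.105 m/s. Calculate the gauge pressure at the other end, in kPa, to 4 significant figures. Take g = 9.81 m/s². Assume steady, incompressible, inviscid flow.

P₂ ≈ 167.8 kPa

The volume flow rate is constant, so v₂ = (A₁/A₂)v₁ = (426.8/35.24)·2.105 = 25.50 m/s.
Energy conservation along the streamline gives P₂ = P₁ − ½ρ(v₂² − v₁²) − ρg(h₂ − h₁).
P₂ = 398300 + ½·893.1·(2.105² − 25.50²) − 893.1·9.81·(−6.601) = 398300 + (-288300) − (-57830) = 167800 Pa.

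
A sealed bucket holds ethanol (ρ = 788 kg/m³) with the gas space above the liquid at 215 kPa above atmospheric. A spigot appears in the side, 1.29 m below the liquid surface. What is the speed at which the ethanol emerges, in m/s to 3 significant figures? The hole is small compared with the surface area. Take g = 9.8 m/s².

Take point 1 at the surface (v₁ ≈ 0) and point 2 at the hole (at atmospheric pressure). Bernoulli: P₁ + ρg h = P_atm + ½ρv₂².
With P₁ − P_atm = 215000 Pa, v₂ = √(2gh + 2ΔP/ρ) = √(2·9.8·1.29 + 2·215000/788) = 23.9 m/s.

v = 23.9 m/s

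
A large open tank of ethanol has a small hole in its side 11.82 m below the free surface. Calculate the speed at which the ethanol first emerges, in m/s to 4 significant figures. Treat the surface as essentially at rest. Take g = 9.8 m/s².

With the surface at rest and both surface and jet at atmospheric pressure, Bernoulli gives ρg h = ½ρv², so v = √(2gh) = √(2·9.8·11.82) = 15.22 m/s.

v ≈ 15.22 m/s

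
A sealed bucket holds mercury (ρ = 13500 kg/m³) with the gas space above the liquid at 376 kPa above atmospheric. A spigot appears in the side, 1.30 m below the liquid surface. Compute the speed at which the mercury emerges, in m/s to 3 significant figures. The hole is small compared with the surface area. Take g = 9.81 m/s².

9.01 m/s

Take point 1 at the surface (v₁ ≈ 0) and point 2 at the hole (at atmospheric pressure). Bernoulli: P₁ + ρg h = P_atm + ½ρv₂².
With P₁ − P_atm = 376000 Pa, v₂ = √(2gh + 2ΔP/ρ) = √(2·9.81·1.30 + 2·376000/13500) = 9.01 m/s.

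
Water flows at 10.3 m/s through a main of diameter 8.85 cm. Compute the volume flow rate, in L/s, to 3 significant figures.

Q ≈ 63.4 L/s

Q = A·v = 0.00615 m² × 10.3 m/s = 0.0634 m³/s.
Converting: 0.0634 m³/s × 1000 = 63.4 L/s.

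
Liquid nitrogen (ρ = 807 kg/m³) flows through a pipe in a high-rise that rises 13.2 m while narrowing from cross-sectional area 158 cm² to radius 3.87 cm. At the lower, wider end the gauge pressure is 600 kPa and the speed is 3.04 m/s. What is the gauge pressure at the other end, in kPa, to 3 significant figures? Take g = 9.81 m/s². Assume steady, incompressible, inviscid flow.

Mass conservation (A₁v₁ = A₂v₂) gives v₂ = 3.04 × 158/47.1 = 10.2 m/s.
Applying Bernoulli between the two ends and solving for P₂: P₂ = P₁ + ½ρ(v₁² − v₂²) − ρgΔh.
P₂ = 600000 + ½·807·(3.04² − 10.2²) − 807·9.81·(+13.2) = 600000 + (-38300) − (105000) = 457000 Pa.

P₂ = 457 kPa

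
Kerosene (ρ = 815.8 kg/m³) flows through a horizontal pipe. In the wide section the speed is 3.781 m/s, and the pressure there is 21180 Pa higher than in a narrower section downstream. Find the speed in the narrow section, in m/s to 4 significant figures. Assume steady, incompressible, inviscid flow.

8.138 m/s

Along the level pipe P + ½ρv² is conserved, hence v₂² = v₁² + 2(P₁ − P₂)/ρ.
v₂ = √(3.781² + 2·21180/815.8) = √(14.30 + 51.92) = 8.138 m/s.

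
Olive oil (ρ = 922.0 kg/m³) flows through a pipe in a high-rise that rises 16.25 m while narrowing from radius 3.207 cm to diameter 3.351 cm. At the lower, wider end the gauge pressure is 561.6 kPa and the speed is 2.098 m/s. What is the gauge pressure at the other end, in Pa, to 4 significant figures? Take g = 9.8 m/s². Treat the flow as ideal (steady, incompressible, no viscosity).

389600 Pa

By continuity, v₂ = v₁·A₁/A₂ = 2.098·(32.31/8.819) = 7.686 m/s.
Bernoulli: P₁ + ½ρv₁² + ρg h₁ = P₂ + ½ρv₂² + ρg h₂, so P₂ = P₁ + ½ρ(v₁² − v₂²) − ρg(h₂ − h₁).
P₂ = 561600 + ½·922.0·(2.098² − 7.686²) − 922.0·9.8·(+16.25) = 561600 + (-25210) − (146800) = 389600 Pa.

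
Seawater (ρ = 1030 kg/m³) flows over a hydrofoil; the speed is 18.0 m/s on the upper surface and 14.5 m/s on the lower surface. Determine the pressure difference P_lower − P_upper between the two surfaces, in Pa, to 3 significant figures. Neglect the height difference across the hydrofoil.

With negligible Δh, P + ½ρv² is constant, so P_low − P_up = ½ρ(v_up² − v_low²).
ΔP = ½·1030·(18.0² − 14.5²) = 58600 Pa.

ΔP = 58600 Pa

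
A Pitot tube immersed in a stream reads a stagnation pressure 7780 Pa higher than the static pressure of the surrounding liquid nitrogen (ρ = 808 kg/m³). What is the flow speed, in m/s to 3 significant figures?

Bernoulli between the free stream and the stagnation point: ½ρv² = P_stag − P_static.
v = √(2ΔP/ρ) = √(2·7780/808) = 4.39 m/s.

v ≈ 4.39 m/s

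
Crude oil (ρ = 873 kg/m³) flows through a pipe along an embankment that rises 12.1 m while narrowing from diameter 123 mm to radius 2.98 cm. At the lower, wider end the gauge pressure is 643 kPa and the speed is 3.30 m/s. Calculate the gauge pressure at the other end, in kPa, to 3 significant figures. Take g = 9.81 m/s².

P₂ = 458 kPa

By continuity, v₂ = v₁·A₁/A₂ = 3.30·(119/27.9) = 14.1 m/s.
Energy conservation along the streamline gives P₂ = P₁ − ½ρ(v₂² − v₁²) − ρg(h₂ − h₁).
P₂ = 643000 + ½·873·(3.30² − 14.1²) − 873·9.81·(+12.1) = 643000 + (-81500) − (104000) = 458000 Pa.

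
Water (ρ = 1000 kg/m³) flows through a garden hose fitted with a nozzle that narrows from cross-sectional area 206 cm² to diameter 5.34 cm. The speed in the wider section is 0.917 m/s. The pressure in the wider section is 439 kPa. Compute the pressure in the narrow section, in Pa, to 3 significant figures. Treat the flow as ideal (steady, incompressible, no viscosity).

Continuity gives A₁v₁ = A₂v₂, so v₂ = (206 cm²)/(22.4 cm²) × 0.917 m/s = 8.43 m/s.
With no height change, Bernoulli's equation is P₁ + ½ρv₁² = P₂ + ½ρv₂².
P₂ = P₁ − ½ρ(v₂² − v₁²) = 439000 − ½·1000·(8.43² − 0.917²) = 439000 − 35200 = 404000 Pa.

P₂ = 404000 Pa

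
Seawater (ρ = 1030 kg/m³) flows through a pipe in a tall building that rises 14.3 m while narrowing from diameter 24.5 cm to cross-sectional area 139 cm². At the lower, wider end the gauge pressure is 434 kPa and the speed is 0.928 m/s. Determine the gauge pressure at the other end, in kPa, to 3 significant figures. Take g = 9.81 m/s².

P₂ ≈ 285 kPa

The volume flow rate is constant, so v₂ = (A₁/A₂)v₁ = (471/139)·0.928 = 3.15 m/s.
Energy conservation along the streamline gives P₂ = P₁ − ½ρ(v₂² − v₁²) − ρg(h₂ − h₁).
P₂ = 434000 + ½·1030·(0.928² − 3.15²) − 1030·9.81·(+14.3) = 434000 + (-4660) − (144000) = 285000 Pa.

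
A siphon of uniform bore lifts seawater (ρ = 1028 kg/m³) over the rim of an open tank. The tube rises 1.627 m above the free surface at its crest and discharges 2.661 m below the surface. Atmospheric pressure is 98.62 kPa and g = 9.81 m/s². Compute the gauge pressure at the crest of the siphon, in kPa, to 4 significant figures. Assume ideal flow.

The outlet speed comes from Torricelli: v = √(2g·2.661) = 7.226 m/s.
With constant cross-section the crest speed equals v; applying Bernoulli from the surface up to the crest, P_top = P_atm − ½ρv² − ρg·h_top.
P_top = 98620 − ½·1028·7.226² − 1028·9.81·1.627 = 55380 Pa. So P_gauge = P_top − P_atm = -43240 Pa.

-43.24 kPa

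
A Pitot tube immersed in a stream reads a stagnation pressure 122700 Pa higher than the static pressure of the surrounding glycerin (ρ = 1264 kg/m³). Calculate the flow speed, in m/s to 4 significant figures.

Bernoulli between the free stream and the stagnation point: ½ρv² = P_stag − P_static.
v = √(2ΔP/ρ) = √(2·122700/1264) = 13.93 m/s.

v ≈ 13.93 m/s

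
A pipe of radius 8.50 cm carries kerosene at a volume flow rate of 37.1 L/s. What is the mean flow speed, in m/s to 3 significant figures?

v ≈ 1.63 m/s

Q = 37.1 L/s = 0.0371 m³/s.
v = Q/A = 0.0371 / 0.0227 = 1.63 m/s.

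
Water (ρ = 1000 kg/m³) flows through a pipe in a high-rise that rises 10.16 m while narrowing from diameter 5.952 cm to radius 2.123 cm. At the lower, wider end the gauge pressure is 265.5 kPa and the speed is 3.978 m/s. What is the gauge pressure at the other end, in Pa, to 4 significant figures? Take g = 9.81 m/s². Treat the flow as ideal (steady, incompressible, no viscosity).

P₂ = 143200 Pa

Continuity gives A₁v₁ = A₂v₂, so v₂ = (27.82 cm²)/(14.16 cm²) × 3.978 m/s = 7.817 m/s.
Applying Bernoulli between the two ends and solving for P₂: P₂ = P₁ + ½ρ(v₁² − v₂²) − ρgΔh.
P₂ = 265500 + ½·1000·(3.978² − 7.817²) − 1000·9.81·(+10.16) = 265500 + (-22640) − (99670) = 143200 Pa.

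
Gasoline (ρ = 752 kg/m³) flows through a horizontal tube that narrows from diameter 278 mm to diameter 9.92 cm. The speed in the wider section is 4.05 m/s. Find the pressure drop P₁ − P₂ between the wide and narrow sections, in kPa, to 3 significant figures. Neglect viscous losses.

ΔP = 374 kPa

Mass conservation (A₁v₁ = A₂v₂) gives v₂ = 4.05 × 607/77.3 = 31.8 m/s.
With no height change, Bernoulli's equation is P₁ + ½ρv₁² = P₂ + ½ρv₂².
P₁ − P₂ = ½·752·(31.8² − 4.05²) = ½·752·995 = 374000 Pa.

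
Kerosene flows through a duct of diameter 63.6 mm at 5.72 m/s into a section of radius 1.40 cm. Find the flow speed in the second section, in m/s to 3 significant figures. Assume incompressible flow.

v₂ = 29.5 m/s

The volume flow rate is constant, so v₂ = (A₁/A₂)v₁ = (31.8/6.16)·5.72 = 29.5 m/s.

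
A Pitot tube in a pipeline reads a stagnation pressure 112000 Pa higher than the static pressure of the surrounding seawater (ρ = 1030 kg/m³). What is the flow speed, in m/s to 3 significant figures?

Bernoulli between the free stream and the stagnation point: ½ρv² = P_stag − P_static.
v = √(2ΔP/ρ) = √(2·112000/1030) = 14.7 m/s.

14.7 m/s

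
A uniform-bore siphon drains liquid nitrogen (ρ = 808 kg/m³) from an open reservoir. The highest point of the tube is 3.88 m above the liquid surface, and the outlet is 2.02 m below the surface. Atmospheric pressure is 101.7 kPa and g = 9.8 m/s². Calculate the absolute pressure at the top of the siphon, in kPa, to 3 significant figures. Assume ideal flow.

P_top ≈ 55.0 kPa

Bernoulli surface→outlet gives ½v² = g·h_out, so v = √(2·9.8·2.02) = 6.29 m/s.
With constant cross-section the crest speed equals v; applying Bernoulli from the surface up to the crest, P_top = P_atm − ½ρv² − ρg·h_top.
P_top = 101700 − ½·808·6.29² − 808·9.8·3.88 = 55000 Pa.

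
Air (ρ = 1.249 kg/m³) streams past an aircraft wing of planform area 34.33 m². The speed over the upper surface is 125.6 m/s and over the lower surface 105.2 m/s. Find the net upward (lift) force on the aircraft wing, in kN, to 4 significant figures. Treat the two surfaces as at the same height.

With equal heights on the two surfaces, Bernoulli gives P_lower − P_upper = ½ρ(v_upper² − v_lower²).
ΔP = ½·1.249·(125.6² − 105.2²) = 2940 Pa.
Lift = ΔP · A = 2940 × 34.33 = 100900 N.

F ≈ 100.9 kN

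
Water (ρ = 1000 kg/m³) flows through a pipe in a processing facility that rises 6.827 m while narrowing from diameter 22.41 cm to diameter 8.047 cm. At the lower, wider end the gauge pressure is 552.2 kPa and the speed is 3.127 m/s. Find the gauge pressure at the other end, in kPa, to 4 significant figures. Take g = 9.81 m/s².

P₂ ≈ 196.0 kPa

Mass conservation (A₁v₁ = A₂v₂) gives v₂ = 3.127 × 394.4/50.86 = 24.25 m/s.
Bernoulli: P₁ + ½ρv₁² + ρg h₁ = P₂ + ½ρv₂² + ρg h₂, so P₂ = P₁ + ½ρ(v₁² − v₂²) − ρg(h₂ − h₁).
P₂ = 552200 + ½·1000·(3.127² − 24.25²) − 1000·9.81·(+6.827) = 552200 + (-289200) − (66970) = 196000 Pa.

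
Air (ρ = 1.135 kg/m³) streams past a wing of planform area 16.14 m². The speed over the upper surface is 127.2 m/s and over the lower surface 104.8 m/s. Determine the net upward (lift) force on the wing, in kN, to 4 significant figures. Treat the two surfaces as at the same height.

From P + ½ρv² = const at equal height, P_low − P_up = ½ρ(v_up² − v_low²).
ΔP = ½·1.135·(127.2² − 104.8²) = 2949 Pa.
Lift = ΔP · A = 2949 × 16.14 = 47600 N.

F ≈ 47.60 kN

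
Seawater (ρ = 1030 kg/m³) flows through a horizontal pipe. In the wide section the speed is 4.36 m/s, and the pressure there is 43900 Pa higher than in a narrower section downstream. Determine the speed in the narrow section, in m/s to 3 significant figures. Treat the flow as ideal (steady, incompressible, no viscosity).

Horizontal Bernoulli: P₁ + ½ρv₁² = P₂ + ½ρv₂², so v₂² = v₁² + 2(P₁ − P₂)/ρ.
v₂ = √(4.36² + 2·43900/1030) = √(19.0 + 85.2) = 10.2 m/s.

v₂ ≈ 10.2 m/s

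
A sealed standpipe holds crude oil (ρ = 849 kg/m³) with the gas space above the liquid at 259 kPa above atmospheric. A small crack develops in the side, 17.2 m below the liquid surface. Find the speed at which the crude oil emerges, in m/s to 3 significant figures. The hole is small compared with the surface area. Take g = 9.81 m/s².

Take point 1 at the surface (v₁ ≈ 0) and point 2 at the hole (at atmospheric pressure). Bernoulli: P₁ + ρg h = P_atm + ½ρv₂².
With P₁ − P_atm = 259000 Pa, v₂ = √(2gh + 2ΔP/ρ) = √(2·9.81·17.2 + 2·259000/849) = 30.8 m/s.

v ≈ 30.8 m/s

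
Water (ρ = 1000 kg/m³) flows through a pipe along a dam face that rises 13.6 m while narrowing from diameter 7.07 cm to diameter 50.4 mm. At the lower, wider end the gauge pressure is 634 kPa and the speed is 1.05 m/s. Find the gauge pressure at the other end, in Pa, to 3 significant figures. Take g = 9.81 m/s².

P₂ ≈ 499000 Pa

The volume flow rate is constant, so v₂ = (A₁/A₂)v₁ = (39.3/20.0)·1.05 = 2.07 m/s.
Bernoulli: P₁ + ½ρv₁² + ρg h₁ = P₂ + ½ρv₂² + ρg h₂, so P₂ = P₁ + ½ρ(v₁² − v₂²) − ρg(h₂ − h₁).
P₂ = 634000 + ½·1000·(1.05² − 2.07²) − 1000·9.81·(+13.6) = 634000 + (-1580) − (133000) = 499000 Pa.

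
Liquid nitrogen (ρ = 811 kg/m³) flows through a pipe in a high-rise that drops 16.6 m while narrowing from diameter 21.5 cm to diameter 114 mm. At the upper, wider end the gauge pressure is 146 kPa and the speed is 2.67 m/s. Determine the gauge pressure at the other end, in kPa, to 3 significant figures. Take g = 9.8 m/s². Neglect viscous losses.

Continuity gives A₁v₁ = A₂v₂, so v₂ = (363 cm²)/(102 cm²) × 2.67 m/s = 9.50 m/s.
Bernoulli: P₁ + ½ρv₁² + ρg h₁ = P₂ + ½ρv₂² + ρg h₂, so P₂ = P₁ + ½ρ(v₁² − v₂²) − ρg(h₂ − h₁).
P₂ = 146000 + ½·811·(2.67² − 9.50²) − 811·9.8·(−16.6) = 146000 + (-33700) − (-132000) = 244000 Pa.

P₂ = 244 kPa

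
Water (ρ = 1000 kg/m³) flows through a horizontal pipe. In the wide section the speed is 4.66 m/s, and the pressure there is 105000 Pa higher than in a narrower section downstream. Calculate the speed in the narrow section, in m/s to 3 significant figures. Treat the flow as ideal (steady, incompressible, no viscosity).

Horizontal Bernoulli: P₁ + ½ρv₁² = P₂ + ½ρv₂², so v₂² = v₁² + 2(P₁ − P₂)/ρ.
v₂ = √(4.66² + 2·105000/1000) = √(21.7 + 210) = 15.2 m/s.

15.2 m/s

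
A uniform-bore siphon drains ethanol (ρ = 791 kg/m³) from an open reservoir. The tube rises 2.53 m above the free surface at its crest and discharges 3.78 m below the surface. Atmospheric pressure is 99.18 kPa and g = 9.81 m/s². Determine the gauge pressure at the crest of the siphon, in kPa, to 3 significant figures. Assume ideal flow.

P_gauge ≈ -49.0 kPa

Bernoulli surface→outlet gives ½v² = g·h_out, so v = √(2·9.81·3.78) = 8.61 m/s.
With constant cross-section the crest speed equals v; applying Bernoulli from the surface up to the crest, P_top = P_atm − ½ρv² − ρg·h_top.
P_top = 99180 − ½·791·8.61² − 791·9.81·2.53 = 50200 Pa. So P_gauge = P_top − P_atm = -49000 Pa.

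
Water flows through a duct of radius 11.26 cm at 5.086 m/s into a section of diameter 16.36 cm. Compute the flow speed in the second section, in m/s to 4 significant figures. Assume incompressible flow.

v₂ ≈ 9.637 m/s

By continuity, v₂ = v₁·A₁/A₂ = 5.086·(398.3/210.2) = 9.637 m/s.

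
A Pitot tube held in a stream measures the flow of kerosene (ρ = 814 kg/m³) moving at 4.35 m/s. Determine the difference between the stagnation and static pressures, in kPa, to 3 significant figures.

Bernoulli between the free stream and the stagnation point: ½ρv² = P_stag − P_static.
ΔP = ½·814·4.35² = 7700 Pa.

7.70 kPa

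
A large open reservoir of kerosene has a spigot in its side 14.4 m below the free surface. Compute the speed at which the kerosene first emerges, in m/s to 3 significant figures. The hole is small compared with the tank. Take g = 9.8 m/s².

16.8 m/s

With the surface at rest and both surface and jet at atmospheric pressure, Bernoulli gives ρg h = ½ρv², so v = √(2gh) = √(2·9.8·14.4) = 16.8 m/s.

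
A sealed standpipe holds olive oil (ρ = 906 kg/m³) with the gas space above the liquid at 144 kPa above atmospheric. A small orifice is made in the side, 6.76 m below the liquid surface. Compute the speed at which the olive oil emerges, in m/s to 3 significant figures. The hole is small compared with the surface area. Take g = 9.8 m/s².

21.2 m/s

Take point 1 at the surface (v₁ ≈ 0) and point 2 at the hole (at atmospheric pressure). Bernoulli: P₁ + ρg h = P_atm + ½ρv₂².
With P₁ − P_atm = 144000 Pa, v₂ = √(2gh + 2ΔP/ρ) = √(2·9.8·6.76 + 2·144000/906) = 21.2 m/s.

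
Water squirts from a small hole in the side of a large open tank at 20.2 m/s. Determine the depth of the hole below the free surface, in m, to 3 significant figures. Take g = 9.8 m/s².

h ≈ 20.8 m

For a small hole in a large open tank, ½v² = gh, giving h = v²/(2g).
h = 20.2²/(2·9.8) = 408/19.60 = 20.8 m.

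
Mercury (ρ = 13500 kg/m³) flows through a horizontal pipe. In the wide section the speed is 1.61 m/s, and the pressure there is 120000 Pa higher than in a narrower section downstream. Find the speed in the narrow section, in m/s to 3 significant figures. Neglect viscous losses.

v₂ ≈ 4.51 m/s

With h₁ = h₂, rearranging Bernoulli gives v₂ = √(v₁² + 2ΔP/ρ).
v₂ = √(1.61² + 2·120000/13500) = √(2.59 + 17.8) = 4.51 m/s.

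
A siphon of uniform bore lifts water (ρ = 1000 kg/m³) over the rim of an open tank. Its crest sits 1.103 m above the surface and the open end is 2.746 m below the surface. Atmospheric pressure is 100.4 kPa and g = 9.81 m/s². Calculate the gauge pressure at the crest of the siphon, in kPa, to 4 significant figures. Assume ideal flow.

From the surface to the outlet (both open to atmosphere, surface at rest): v = √(2g·h_out) = √(2·9.81·2.746) = 7.340 m/s.
The bore is uniform, so the speed at the crest is the same v. Bernoulli surface→crest: P_atm = P_top + ½ρv² + ρg·h_top.
P_top = 100400 − ½·1000·7.340² − 1000·9.81·1.103 = 62640 Pa. So P_gauge = P_top − P_atm = -37760 Pa.

P_gauge ≈ -37.76 kPa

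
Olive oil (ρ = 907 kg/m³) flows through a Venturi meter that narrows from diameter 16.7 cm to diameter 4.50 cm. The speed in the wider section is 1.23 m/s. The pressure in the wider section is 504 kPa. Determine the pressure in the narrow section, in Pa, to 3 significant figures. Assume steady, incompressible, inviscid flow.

The volume flow rate is constant, so v₂ = (A₁/A₂)v₁ = (219/15.9)·1.23 = 16.9 m/s.
The pipe is horizontal, so Bernoulli reduces to P₁ + ½ρv₁² = P₂ + ½ρv₂².
P₂ = P₁ − ½ρ(v₂² − v₁²) = 504000 − ½·907·(16.9² − 1.23²) = 504000 − 129000 = 375000 Pa.

P₂ ≈ 375000 Pa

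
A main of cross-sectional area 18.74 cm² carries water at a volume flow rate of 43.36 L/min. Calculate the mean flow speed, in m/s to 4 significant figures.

v = 0.3856 m/s

Q = 43.36 L/min = 0.0007227 m³/s.
v = Q/A = 0.0007227 / 0.001874 = 0.3856 m/s.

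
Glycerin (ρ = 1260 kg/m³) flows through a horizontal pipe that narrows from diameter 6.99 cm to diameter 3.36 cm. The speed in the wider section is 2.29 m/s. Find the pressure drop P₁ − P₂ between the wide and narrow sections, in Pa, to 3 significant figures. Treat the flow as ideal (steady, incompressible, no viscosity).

ΔP ≈ 58600 Pa

Continuity gives A₁v₁ = A₂v₂, so v₂ = (38.4 cm²)/(8.87 cm²) × 2.29 m/s = 9.91 m/s.
With no height change, Bernoulli's equation is P₁ + ½ρv₁² = P₂ + ½ρv₂².
P₁ − P₂ = ½·1260·(9.91² − 2.29²) = ½·1260·93.0 = 58600 Pa.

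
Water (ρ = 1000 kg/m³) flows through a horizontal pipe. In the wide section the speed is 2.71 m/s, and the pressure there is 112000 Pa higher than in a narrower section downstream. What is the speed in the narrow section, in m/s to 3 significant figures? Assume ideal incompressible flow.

Along the level pipe P + ½ρv² is conserved, hence v₂² = v₁² + 2(P₁ − P₂)/ρ.
v₂ = √(2.71² + 2·112000/1000) = √(7.34 + 224) = 15.2 m/s.

15.2 m/s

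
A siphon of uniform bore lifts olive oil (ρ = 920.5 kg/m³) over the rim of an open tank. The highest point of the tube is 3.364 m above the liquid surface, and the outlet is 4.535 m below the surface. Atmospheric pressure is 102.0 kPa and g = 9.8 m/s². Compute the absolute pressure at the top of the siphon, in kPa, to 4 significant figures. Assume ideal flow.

P_top ≈ 30.74 kPa

The outlet speed comes from Torricelli: v = √(2g·4.535) = 9.428 m/s.
The bore is uniform, so the speed at the crest is the same v. Bernoulli surface→crest: P_atm = P_top + ½ρv² + ρg·h_top.
P_top = 102000 − ½·920.5·9.428² − 920.5·9.8·3.364 = 30740 Pa.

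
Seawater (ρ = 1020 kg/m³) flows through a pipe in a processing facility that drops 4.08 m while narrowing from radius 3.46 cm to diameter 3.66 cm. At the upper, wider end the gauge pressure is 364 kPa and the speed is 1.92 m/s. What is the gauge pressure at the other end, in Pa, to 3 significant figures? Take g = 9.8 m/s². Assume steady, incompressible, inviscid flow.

P₂ ≈ 383000 Pa

By continuity, v₂ = v₁·A₁/A₂ = 1.92·(37.6/10.5) = 6.86 m/s.
Applying Bernoulli between the two ends and solving for P₂: P₂ = P₁ + ½ρ(v₁² − v₂²) − ρgΔh.
P₂ = 364000 + ½·1020·(1.92² − 6.86²) − 1020·9.8·(−4.08) = 364000 + (-22100) − (-40800) = 383000 Pa.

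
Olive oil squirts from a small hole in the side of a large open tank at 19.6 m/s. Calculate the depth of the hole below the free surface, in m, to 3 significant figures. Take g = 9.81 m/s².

Torricelli: v = √(2gh), so h = v²/(2g).
h = 19.6²/(2·9.81) = 384/19.62 = 19.6 m.

19.6 m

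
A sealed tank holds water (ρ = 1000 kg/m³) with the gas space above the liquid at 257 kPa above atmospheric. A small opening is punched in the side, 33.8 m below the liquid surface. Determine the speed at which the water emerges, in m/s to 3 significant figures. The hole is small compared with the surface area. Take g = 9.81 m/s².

v = 34.3 m/s

Take point 1 at the surface (v₁ ≈ 0) and point 2 at the hole (at atmospheric pressure). Bernoulli: P₁ + ρg h = P_atm + ½ρv₂².
With P₁ − P_atm = 257000 Pa, v₂ = √(2gh + 2ΔP/ρ) = √(2·9.81·33.8 + 2·257000/1000) = 34.3 m/s.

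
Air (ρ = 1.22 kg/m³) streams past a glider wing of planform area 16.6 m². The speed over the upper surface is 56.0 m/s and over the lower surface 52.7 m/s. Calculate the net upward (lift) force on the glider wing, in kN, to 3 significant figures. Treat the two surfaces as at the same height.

With equal heights on the two surfaces, Bernoulli gives P_lower − P_upper = ½ρ(v_upper² − v_lower²).
ΔP = ½·1.22·(56.0² − 52.7²) = 219 Pa.
Lift = ΔP · A = 219 × 16.6 = 3630 N.

F ≈ 3.63 kN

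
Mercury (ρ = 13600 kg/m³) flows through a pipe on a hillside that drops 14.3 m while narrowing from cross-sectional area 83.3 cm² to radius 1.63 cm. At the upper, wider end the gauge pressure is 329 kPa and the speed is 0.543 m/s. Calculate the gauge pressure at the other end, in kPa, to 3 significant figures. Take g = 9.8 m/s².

P₂ = 2040 kPa

By continuity, v₂ = v₁·A₁/A₂ = 0.543·(83.3/8.35) = 5.42 m/s.
Bernoulli: P₁ + ½ρv₁² + ρg h₁ = P₂ + ½ρv₂² + ρg h₂, so P₂ = P₁ + ½ρ(v₁² − v₂²) − ρg(h₂ − h₁).
P₂ = 329000 + ½·13600·(0.543² − 5.42²) − 13600·9.8·(−14.3) = 329000 + (-198000) − (-1910000) = 2040000 Pa.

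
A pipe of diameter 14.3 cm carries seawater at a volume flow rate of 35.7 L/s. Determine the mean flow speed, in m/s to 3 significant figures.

Q = 35.7 L/s = 0.0357 m³/s.
v = Q/A = 0.0357 / 0.0161 = 2.22 m/s.

2.22 m/s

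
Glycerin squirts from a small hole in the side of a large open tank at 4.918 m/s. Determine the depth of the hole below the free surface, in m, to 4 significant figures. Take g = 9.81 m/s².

Torricelli: v = √(2gh), so h = v²/(2g).
h = 4.918²/(2·9.81) = 24.19/19.62 = 1.233 m.

h ≈ 1.233 m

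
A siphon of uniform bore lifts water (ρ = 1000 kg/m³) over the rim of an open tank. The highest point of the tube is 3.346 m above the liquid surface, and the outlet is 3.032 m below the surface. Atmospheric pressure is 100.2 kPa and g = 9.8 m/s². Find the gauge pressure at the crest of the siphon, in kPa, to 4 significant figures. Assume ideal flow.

The outlet speed comes from Torricelli: v = √(2g·3.032) = 7.709 m/s.
Continuity keeps v the same throughout the tube; from surface to crest, P_atm + 0 = P_top + ½ρv² + ρg·h_top.
P_top = 100200 − ½·1000·7.709² − 1000·9.8·3.346 = 37700 Pa. So P_gauge = P_top − P_atm = -62500 Pa.

P_gauge ≈ -62.50 kPa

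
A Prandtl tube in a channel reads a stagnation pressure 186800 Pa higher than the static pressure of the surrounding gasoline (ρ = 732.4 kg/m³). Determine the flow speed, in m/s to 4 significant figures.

The dynamic pressure equals the rise in static pressure at the stagnation point: ΔP = ½ρv².
v = √(2ΔP/ρ) = √(2·186800/732.4) = 22.59 m/s.

22.59 m/s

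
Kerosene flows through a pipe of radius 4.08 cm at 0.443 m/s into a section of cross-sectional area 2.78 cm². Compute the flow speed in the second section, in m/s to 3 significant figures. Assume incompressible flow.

The volume flow rate is constant, so v₂ = (A₁/A₂)v₁ = (52.3/2.78)·0.443 = 8.33 m/s.

v₂ ≈ 8.33 m/s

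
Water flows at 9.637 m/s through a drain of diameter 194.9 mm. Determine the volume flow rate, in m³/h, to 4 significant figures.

Q = A·v = 0.02983 m² × 9.637 m/s = 0.2875 m³/s.
Converting: 0.2875 m³/s × 3600 = 1035 m³/h.

Q ≈ 1035 m³/h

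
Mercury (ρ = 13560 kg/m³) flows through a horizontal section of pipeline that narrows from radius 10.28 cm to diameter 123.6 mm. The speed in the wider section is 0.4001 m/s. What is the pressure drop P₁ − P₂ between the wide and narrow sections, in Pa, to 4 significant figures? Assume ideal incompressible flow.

Continuity gives A₁v₁ = A₂v₂, so v₂ = (332.0 cm²)/(120.0 cm²) × 0.4001 m/s = 1.107 m/s.
Along the horizontal streamline, P + ½ρv² is constant.
P₁ − P₂ = ½·13560·(1.107² − 0.4001²) = ½·13560·1.066 = 7224 Pa.

7224 Pa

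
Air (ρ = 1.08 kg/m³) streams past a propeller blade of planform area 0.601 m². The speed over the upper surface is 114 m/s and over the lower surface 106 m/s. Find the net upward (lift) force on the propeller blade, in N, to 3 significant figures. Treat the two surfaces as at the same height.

The faster flow above has the lower pressure; Bernoulli (same height) gives ΔP = ½ρ(v_up² − v_low²).
ΔP = ½·1.08·(114² − 106²) = 950 Pa.
Lift = ΔP · A = 950 × 0.601 = 571 N.

F = 571 N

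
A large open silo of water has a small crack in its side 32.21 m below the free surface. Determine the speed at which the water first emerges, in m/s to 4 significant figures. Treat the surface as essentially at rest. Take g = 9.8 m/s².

Bernoulli from surface to hole (P equal, v_surface ≈ 0): v = √(2gh) = √(2×9.8×32.21) = 25.13 m/s.

v ≈ 25.13 m/s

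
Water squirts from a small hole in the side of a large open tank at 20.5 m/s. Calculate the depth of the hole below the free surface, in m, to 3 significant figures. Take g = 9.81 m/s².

Inverting v = √(2gh) gives h = v² / 2g.
h = 20.5²/(2·9.81) = 420/19.62 = 21.4 m.

h ≈ 21.4 m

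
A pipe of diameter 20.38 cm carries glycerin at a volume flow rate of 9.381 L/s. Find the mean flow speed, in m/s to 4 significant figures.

Q = 9.381 L/s = 0.009381 m³/s.
v = Q/A = 0.009381 / 0.03262 = 0.2876 m/s.

v = 0.2876 m/s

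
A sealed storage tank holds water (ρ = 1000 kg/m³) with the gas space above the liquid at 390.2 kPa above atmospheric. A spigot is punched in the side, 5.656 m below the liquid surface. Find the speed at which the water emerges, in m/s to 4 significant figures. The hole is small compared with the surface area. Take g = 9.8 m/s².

Take point 1 at the surface (v₁ ≈ 0) and point 2 at the hole (at atmospheric pressure). Bernoulli: P₁ + ρg h = P_atm + ½ρv₂².
With P₁ − P_atm = 390200 Pa, v₂ = √(2gh + 2ΔP/ρ) = √(2·9.8·5.656 + 2·390200/1000) = 29.85 m/s.

v ≈ 29.85 m/s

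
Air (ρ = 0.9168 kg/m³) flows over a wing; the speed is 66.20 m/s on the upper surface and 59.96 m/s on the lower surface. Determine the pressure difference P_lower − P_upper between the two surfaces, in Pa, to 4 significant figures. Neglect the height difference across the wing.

360.9 Pa

With negligible Δh, P + ½ρv² is constant, so P_low − P_up = ½ρ(v_up² − v_low²).
ΔP = ½·0.9168·(66.20² − 59.96²) = 360.9 Pa.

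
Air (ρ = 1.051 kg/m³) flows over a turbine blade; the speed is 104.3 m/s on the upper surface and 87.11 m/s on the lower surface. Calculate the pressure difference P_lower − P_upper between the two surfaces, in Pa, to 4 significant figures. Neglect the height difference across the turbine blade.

With negligible Δh, P + ½ρv² is constant, so P_low − P_up = ½ρ(v_up² − v_low²).
ΔP = ½·1.051·(104.3² − 87.11²) = 1729 Pa.

ΔP ≈ 1729 Pa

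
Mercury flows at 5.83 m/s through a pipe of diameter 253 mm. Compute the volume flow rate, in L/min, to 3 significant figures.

Q = A·v = 0.0503 m² × 5.83 m/s = 0.293 m³/s.
Converting: 0.293 m³/s × 60000 = 17600 L/min.

17600 L/min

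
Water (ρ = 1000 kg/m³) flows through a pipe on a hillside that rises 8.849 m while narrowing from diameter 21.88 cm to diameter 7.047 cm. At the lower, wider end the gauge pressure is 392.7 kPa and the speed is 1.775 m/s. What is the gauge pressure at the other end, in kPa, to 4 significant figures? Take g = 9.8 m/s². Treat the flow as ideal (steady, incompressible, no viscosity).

161.2 kPa

Continuity gives A₁v₁ = A₂v₂, so v₂ = (376.0 cm²)/(39.00 cm²) × 1.775 m/s = 17.11 m/s.
Bernoulli: P₁ + ½ρv₁² + ρg h₁ = P₂ + ½ρv₂² + ρg h₂, so P₂ = P₁ + ½ρ(v₁² − v₂²) − ρg(h₂ − h₁).
P₂ = 392700 + ½·1000·(1.775² − 17.11²) − 1000·9.8·(+8.849) = 392700 + (-144800) − (86720) = 161200 Pa.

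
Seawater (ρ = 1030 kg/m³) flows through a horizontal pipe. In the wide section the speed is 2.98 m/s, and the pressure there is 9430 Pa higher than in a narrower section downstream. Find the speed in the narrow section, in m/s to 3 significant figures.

5.21 m/s

Along the level pipe P + ½ρv² is conserved, hence v₂² = v₁² + 2(P₁ − P₂)/ρ.
v₂ = √(2.98² + 2·9430/1030) = √(8.88 + 18.3) = 5.21 m/s.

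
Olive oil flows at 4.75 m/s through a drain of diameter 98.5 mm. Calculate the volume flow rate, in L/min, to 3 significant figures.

Q = A·v = 0.00762 m² × 4.75 m/s = 0.0362 m³/s.
Converting: 0.0362 m³/s × 60000 = 2170 L/min.

Q ≈ 2170 L/min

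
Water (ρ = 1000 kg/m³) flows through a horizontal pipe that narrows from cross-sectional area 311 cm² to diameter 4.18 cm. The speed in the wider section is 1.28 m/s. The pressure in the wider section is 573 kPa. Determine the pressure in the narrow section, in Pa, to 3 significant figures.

The volume flow rate is constant, so v₂ = (A₁/A₂)v₁ = (311/13.7)·1.28 = 29.0 m/s.
Bernoulli (h₁ = h₂): P₁ − P₂ = ½ρ(v₂² − v₁²).
P₂ = P₁ − ½ρ(v₂² − v₁²) = 573000 − ½·1000·(29.0² − 1.28²) = 573000 − 420000 = 153000 Pa.

153000 Pa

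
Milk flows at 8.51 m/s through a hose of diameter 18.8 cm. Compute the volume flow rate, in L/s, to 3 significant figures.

Q = A·v = 0.0278 m² × 8.51 m/s = 0.236 m³/s.
Converting: 0.236 m³/s × 1000 = 236 L/s.

236 L/s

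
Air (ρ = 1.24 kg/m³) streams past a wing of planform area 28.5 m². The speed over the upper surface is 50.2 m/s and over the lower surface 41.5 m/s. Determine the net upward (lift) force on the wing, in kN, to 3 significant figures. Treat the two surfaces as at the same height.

F = 14.1 kN

With equal heights on the two surfaces, Bernoulli gives P_lower − P_upper = ½ρ(v_upper² − v_lower²).
ΔP = ½·1.24·(50.2² − 41.5²) = 495 Pa.
Lift = ΔP · A = 495 × 28.5 = 14100 N.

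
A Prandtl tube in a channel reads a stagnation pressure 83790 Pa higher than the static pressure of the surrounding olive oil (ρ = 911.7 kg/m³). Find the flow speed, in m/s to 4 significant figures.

v ≈ 13.56 m/s

At the stagnation point the flow is brought to rest, so Bernoulli gives P_stag − P_static = ½ρv².
v = √(2ΔP/ρ) = √(2·83790/911.7) = 13.56 m/s.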